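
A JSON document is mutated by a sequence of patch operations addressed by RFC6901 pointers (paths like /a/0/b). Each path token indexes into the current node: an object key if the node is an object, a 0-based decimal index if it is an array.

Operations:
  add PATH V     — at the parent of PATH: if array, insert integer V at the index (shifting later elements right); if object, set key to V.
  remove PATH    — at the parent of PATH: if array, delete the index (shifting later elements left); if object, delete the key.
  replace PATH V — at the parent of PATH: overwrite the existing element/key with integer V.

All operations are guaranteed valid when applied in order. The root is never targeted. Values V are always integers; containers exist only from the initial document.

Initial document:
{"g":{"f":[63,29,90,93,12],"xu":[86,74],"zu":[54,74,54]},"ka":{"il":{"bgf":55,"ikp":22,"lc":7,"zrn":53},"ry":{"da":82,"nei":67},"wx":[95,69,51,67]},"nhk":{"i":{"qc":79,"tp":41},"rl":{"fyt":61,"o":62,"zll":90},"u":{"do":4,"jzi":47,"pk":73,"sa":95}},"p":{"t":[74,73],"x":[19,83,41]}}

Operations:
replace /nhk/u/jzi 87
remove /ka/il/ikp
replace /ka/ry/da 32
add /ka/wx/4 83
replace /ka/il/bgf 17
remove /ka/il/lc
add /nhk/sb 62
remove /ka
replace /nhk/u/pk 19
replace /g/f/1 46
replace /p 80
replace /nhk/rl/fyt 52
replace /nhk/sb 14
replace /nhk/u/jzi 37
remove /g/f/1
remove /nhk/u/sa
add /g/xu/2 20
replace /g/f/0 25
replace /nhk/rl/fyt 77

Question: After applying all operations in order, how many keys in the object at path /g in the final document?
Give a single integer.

Answer: 3

Derivation:
After op 1 (replace /nhk/u/jzi 87): {"g":{"f":[63,29,90,93,12],"xu":[86,74],"zu":[54,74,54]},"ka":{"il":{"bgf":55,"ikp":22,"lc":7,"zrn":53},"ry":{"da":82,"nei":67},"wx":[95,69,51,67]},"nhk":{"i":{"qc":79,"tp":41},"rl":{"fyt":61,"o":62,"zll":90},"u":{"do":4,"jzi":87,"pk":73,"sa":95}},"p":{"t":[74,73],"x":[19,83,41]}}
After op 2 (remove /ka/il/ikp): {"g":{"f":[63,29,90,93,12],"xu":[86,74],"zu":[54,74,54]},"ka":{"il":{"bgf":55,"lc":7,"zrn":53},"ry":{"da":82,"nei":67},"wx":[95,69,51,67]},"nhk":{"i":{"qc":79,"tp":41},"rl":{"fyt":61,"o":62,"zll":90},"u":{"do":4,"jzi":87,"pk":73,"sa":95}},"p":{"t":[74,73],"x":[19,83,41]}}
After op 3 (replace /ka/ry/da 32): {"g":{"f":[63,29,90,93,12],"xu":[86,74],"zu":[54,74,54]},"ka":{"il":{"bgf":55,"lc":7,"zrn":53},"ry":{"da":32,"nei":67},"wx":[95,69,51,67]},"nhk":{"i":{"qc":79,"tp":41},"rl":{"fyt":61,"o":62,"zll":90},"u":{"do":4,"jzi":87,"pk":73,"sa":95}},"p":{"t":[74,73],"x":[19,83,41]}}
After op 4 (add /ka/wx/4 83): {"g":{"f":[63,29,90,93,12],"xu":[86,74],"zu":[54,74,54]},"ka":{"il":{"bgf":55,"lc":7,"zrn":53},"ry":{"da":32,"nei":67},"wx":[95,69,51,67,83]},"nhk":{"i":{"qc":79,"tp":41},"rl":{"fyt":61,"o":62,"zll":90},"u":{"do":4,"jzi":87,"pk":73,"sa":95}},"p":{"t":[74,73],"x":[19,83,41]}}
After op 5 (replace /ka/il/bgf 17): {"g":{"f":[63,29,90,93,12],"xu":[86,74],"zu":[54,74,54]},"ka":{"il":{"bgf":17,"lc":7,"zrn":53},"ry":{"da":32,"nei":67},"wx":[95,69,51,67,83]},"nhk":{"i":{"qc":79,"tp":41},"rl":{"fyt":61,"o":62,"zll":90},"u":{"do":4,"jzi":87,"pk":73,"sa":95}},"p":{"t":[74,73],"x":[19,83,41]}}
After op 6 (remove /ka/il/lc): {"g":{"f":[63,29,90,93,12],"xu":[86,74],"zu":[54,74,54]},"ka":{"il":{"bgf":17,"zrn":53},"ry":{"da":32,"nei":67},"wx":[95,69,51,67,83]},"nhk":{"i":{"qc":79,"tp":41},"rl":{"fyt":61,"o":62,"zll":90},"u":{"do":4,"jzi":87,"pk":73,"sa":95}},"p":{"t":[74,73],"x":[19,83,41]}}
After op 7 (add /nhk/sb 62): {"g":{"f":[63,29,90,93,12],"xu":[86,74],"zu":[54,74,54]},"ka":{"il":{"bgf":17,"zrn":53},"ry":{"da":32,"nei":67},"wx":[95,69,51,67,83]},"nhk":{"i":{"qc":79,"tp":41},"rl":{"fyt":61,"o":62,"zll":90},"sb":62,"u":{"do":4,"jzi":87,"pk":73,"sa":95}},"p":{"t":[74,73],"x":[19,83,41]}}
After op 8 (remove /ka): {"g":{"f":[63,29,90,93,12],"xu":[86,74],"zu":[54,74,54]},"nhk":{"i":{"qc":79,"tp":41},"rl":{"fyt":61,"o":62,"zll":90},"sb":62,"u":{"do":4,"jzi":87,"pk":73,"sa":95}},"p":{"t":[74,73],"x":[19,83,41]}}
After op 9 (replace /nhk/u/pk 19): {"g":{"f":[63,29,90,93,12],"xu":[86,74],"zu":[54,74,54]},"nhk":{"i":{"qc":79,"tp":41},"rl":{"fyt":61,"o":62,"zll":90},"sb":62,"u":{"do":4,"jzi":87,"pk":19,"sa":95}},"p":{"t":[74,73],"x":[19,83,41]}}
After op 10 (replace /g/f/1 46): {"g":{"f":[63,46,90,93,12],"xu":[86,74],"zu":[54,74,54]},"nhk":{"i":{"qc":79,"tp":41},"rl":{"fyt":61,"o":62,"zll":90},"sb":62,"u":{"do":4,"jzi":87,"pk":19,"sa":95}},"p":{"t":[74,73],"x":[19,83,41]}}
After op 11 (replace /p 80): {"g":{"f":[63,46,90,93,12],"xu":[86,74],"zu":[54,74,54]},"nhk":{"i":{"qc":79,"tp":41},"rl":{"fyt":61,"o":62,"zll":90},"sb":62,"u":{"do":4,"jzi":87,"pk":19,"sa":95}},"p":80}
After op 12 (replace /nhk/rl/fyt 52): {"g":{"f":[63,46,90,93,12],"xu":[86,74],"zu":[54,74,54]},"nhk":{"i":{"qc":79,"tp":41},"rl":{"fyt":52,"o":62,"zll":90},"sb":62,"u":{"do":4,"jzi":87,"pk":19,"sa":95}},"p":80}
After op 13 (replace /nhk/sb 14): {"g":{"f":[63,46,90,93,12],"xu":[86,74],"zu":[54,74,54]},"nhk":{"i":{"qc":79,"tp":41},"rl":{"fyt":52,"o":62,"zll":90},"sb":14,"u":{"do":4,"jzi":87,"pk":19,"sa":95}},"p":80}
After op 14 (replace /nhk/u/jzi 37): {"g":{"f":[63,46,90,93,12],"xu":[86,74],"zu":[54,74,54]},"nhk":{"i":{"qc":79,"tp":41},"rl":{"fyt":52,"o":62,"zll":90},"sb":14,"u":{"do":4,"jzi":37,"pk":19,"sa":95}},"p":80}
After op 15 (remove /g/f/1): {"g":{"f":[63,90,93,12],"xu":[86,74],"zu":[54,74,54]},"nhk":{"i":{"qc":79,"tp":41},"rl":{"fyt":52,"o":62,"zll":90},"sb":14,"u":{"do":4,"jzi":37,"pk":19,"sa":95}},"p":80}
After op 16 (remove /nhk/u/sa): {"g":{"f":[63,90,93,12],"xu":[86,74],"zu":[54,74,54]},"nhk":{"i":{"qc":79,"tp":41},"rl":{"fyt":52,"o":62,"zll":90},"sb":14,"u":{"do":4,"jzi":37,"pk":19}},"p":80}
After op 17 (add /g/xu/2 20): {"g":{"f":[63,90,93,12],"xu":[86,74,20],"zu":[54,74,54]},"nhk":{"i":{"qc":79,"tp":41},"rl":{"fyt":52,"o":62,"zll":90},"sb":14,"u":{"do":4,"jzi":37,"pk":19}},"p":80}
After op 18 (replace /g/f/0 25): {"g":{"f":[25,90,93,12],"xu":[86,74,20],"zu":[54,74,54]},"nhk":{"i":{"qc":79,"tp":41},"rl":{"fyt":52,"o":62,"zll":90},"sb":14,"u":{"do":4,"jzi":37,"pk":19}},"p":80}
After op 19 (replace /nhk/rl/fyt 77): {"g":{"f":[25,90,93,12],"xu":[86,74,20],"zu":[54,74,54]},"nhk":{"i":{"qc":79,"tp":41},"rl":{"fyt":77,"o":62,"zll":90},"sb":14,"u":{"do":4,"jzi":37,"pk":19}},"p":80}
Size at path /g: 3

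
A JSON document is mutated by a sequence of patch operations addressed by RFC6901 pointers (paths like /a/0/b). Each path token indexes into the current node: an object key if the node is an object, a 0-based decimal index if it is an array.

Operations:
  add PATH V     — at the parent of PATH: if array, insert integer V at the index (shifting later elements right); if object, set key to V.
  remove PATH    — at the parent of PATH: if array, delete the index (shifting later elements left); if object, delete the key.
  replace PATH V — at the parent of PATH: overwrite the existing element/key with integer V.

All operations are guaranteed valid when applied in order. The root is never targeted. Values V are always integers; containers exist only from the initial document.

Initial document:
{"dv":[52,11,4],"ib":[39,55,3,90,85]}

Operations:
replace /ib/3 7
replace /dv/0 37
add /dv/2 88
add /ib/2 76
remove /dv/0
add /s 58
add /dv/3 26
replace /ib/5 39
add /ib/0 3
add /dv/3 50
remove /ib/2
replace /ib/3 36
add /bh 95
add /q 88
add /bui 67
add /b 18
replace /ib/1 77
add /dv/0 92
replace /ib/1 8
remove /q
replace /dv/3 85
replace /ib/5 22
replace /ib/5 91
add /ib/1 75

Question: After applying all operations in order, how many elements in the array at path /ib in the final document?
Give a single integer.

Answer: 7

Derivation:
After op 1 (replace /ib/3 7): {"dv":[52,11,4],"ib":[39,55,3,7,85]}
After op 2 (replace /dv/0 37): {"dv":[37,11,4],"ib":[39,55,3,7,85]}
After op 3 (add /dv/2 88): {"dv":[37,11,88,4],"ib":[39,55,3,7,85]}
After op 4 (add /ib/2 76): {"dv":[37,11,88,4],"ib":[39,55,76,3,7,85]}
After op 5 (remove /dv/0): {"dv":[11,88,4],"ib":[39,55,76,3,7,85]}
After op 6 (add /s 58): {"dv":[11,88,4],"ib":[39,55,76,3,7,85],"s":58}
After op 7 (add /dv/3 26): {"dv":[11,88,4,26],"ib":[39,55,76,3,7,85],"s":58}
After op 8 (replace /ib/5 39): {"dv":[11,88,4,26],"ib":[39,55,76,3,7,39],"s":58}
After op 9 (add /ib/0 3): {"dv":[11,88,4,26],"ib":[3,39,55,76,3,7,39],"s":58}
After op 10 (add /dv/3 50): {"dv":[11,88,4,50,26],"ib":[3,39,55,76,3,7,39],"s":58}
After op 11 (remove /ib/2): {"dv":[11,88,4,50,26],"ib":[3,39,76,3,7,39],"s":58}
After op 12 (replace /ib/3 36): {"dv":[11,88,4,50,26],"ib":[3,39,76,36,7,39],"s":58}
After op 13 (add /bh 95): {"bh":95,"dv":[11,88,4,50,26],"ib":[3,39,76,36,7,39],"s":58}
After op 14 (add /q 88): {"bh":95,"dv":[11,88,4,50,26],"ib":[3,39,76,36,7,39],"q":88,"s":58}
After op 15 (add /bui 67): {"bh":95,"bui":67,"dv":[11,88,4,50,26],"ib":[3,39,76,36,7,39],"q":88,"s":58}
After op 16 (add /b 18): {"b":18,"bh":95,"bui":67,"dv":[11,88,4,50,26],"ib":[3,39,76,36,7,39],"q":88,"s":58}
After op 17 (replace /ib/1 77): {"b":18,"bh":95,"bui":67,"dv":[11,88,4,50,26],"ib":[3,77,76,36,7,39],"q":88,"s":58}
After op 18 (add /dv/0 92): {"b":18,"bh":95,"bui":67,"dv":[92,11,88,4,50,26],"ib":[3,77,76,36,7,39],"q":88,"s":58}
After op 19 (replace /ib/1 8): {"b":18,"bh":95,"bui":67,"dv":[92,11,88,4,50,26],"ib":[3,8,76,36,7,39],"q":88,"s":58}
After op 20 (remove /q): {"b":18,"bh":95,"bui":67,"dv":[92,11,88,4,50,26],"ib":[3,8,76,36,7,39],"s":58}
After op 21 (replace /dv/3 85): {"b":18,"bh":95,"bui":67,"dv":[92,11,88,85,50,26],"ib":[3,8,76,36,7,39],"s":58}
After op 22 (replace /ib/5 22): {"b":18,"bh":95,"bui":67,"dv":[92,11,88,85,50,26],"ib":[3,8,76,36,7,22],"s":58}
After op 23 (replace /ib/5 91): {"b":18,"bh":95,"bui":67,"dv":[92,11,88,85,50,26],"ib":[3,8,76,36,7,91],"s":58}
After op 24 (add /ib/1 75): {"b":18,"bh":95,"bui":67,"dv":[92,11,88,85,50,26],"ib":[3,75,8,76,36,7,91],"s":58}
Size at path /ib: 7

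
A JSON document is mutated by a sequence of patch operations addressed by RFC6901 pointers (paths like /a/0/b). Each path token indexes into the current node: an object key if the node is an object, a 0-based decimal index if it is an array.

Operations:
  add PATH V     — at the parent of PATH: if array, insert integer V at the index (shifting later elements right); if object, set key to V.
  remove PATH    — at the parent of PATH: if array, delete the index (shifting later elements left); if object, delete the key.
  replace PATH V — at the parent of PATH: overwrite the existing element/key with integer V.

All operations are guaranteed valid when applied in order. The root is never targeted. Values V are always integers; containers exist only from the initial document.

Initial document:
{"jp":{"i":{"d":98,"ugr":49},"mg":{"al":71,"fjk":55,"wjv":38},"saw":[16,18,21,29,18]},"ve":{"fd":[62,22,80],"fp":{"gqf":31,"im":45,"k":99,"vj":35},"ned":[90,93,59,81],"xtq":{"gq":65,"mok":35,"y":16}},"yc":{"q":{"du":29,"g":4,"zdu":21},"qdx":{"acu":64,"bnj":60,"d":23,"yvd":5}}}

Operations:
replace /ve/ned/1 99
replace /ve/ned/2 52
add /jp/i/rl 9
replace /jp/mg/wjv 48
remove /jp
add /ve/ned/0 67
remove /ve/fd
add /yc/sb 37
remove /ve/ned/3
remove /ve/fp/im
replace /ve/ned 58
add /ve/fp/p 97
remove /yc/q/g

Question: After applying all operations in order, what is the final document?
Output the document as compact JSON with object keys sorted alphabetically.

After op 1 (replace /ve/ned/1 99): {"jp":{"i":{"d":98,"ugr":49},"mg":{"al":71,"fjk":55,"wjv":38},"saw":[16,18,21,29,18]},"ve":{"fd":[62,22,80],"fp":{"gqf":31,"im":45,"k":99,"vj":35},"ned":[90,99,59,81],"xtq":{"gq":65,"mok":35,"y":16}},"yc":{"q":{"du":29,"g":4,"zdu":21},"qdx":{"acu":64,"bnj":60,"d":23,"yvd":5}}}
After op 2 (replace /ve/ned/2 52): {"jp":{"i":{"d":98,"ugr":49},"mg":{"al":71,"fjk":55,"wjv":38},"saw":[16,18,21,29,18]},"ve":{"fd":[62,22,80],"fp":{"gqf":31,"im":45,"k":99,"vj":35},"ned":[90,99,52,81],"xtq":{"gq":65,"mok":35,"y":16}},"yc":{"q":{"du":29,"g":4,"zdu":21},"qdx":{"acu":64,"bnj":60,"d":23,"yvd":5}}}
After op 3 (add /jp/i/rl 9): {"jp":{"i":{"d":98,"rl":9,"ugr":49},"mg":{"al":71,"fjk":55,"wjv":38},"saw":[16,18,21,29,18]},"ve":{"fd":[62,22,80],"fp":{"gqf":31,"im":45,"k":99,"vj":35},"ned":[90,99,52,81],"xtq":{"gq":65,"mok":35,"y":16}},"yc":{"q":{"du":29,"g":4,"zdu":21},"qdx":{"acu":64,"bnj":60,"d":23,"yvd":5}}}
After op 4 (replace /jp/mg/wjv 48): {"jp":{"i":{"d":98,"rl":9,"ugr":49},"mg":{"al":71,"fjk":55,"wjv":48},"saw":[16,18,21,29,18]},"ve":{"fd":[62,22,80],"fp":{"gqf":31,"im":45,"k":99,"vj":35},"ned":[90,99,52,81],"xtq":{"gq":65,"mok":35,"y":16}},"yc":{"q":{"du":29,"g":4,"zdu":21},"qdx":{"acu":64,"bnj":60,"d":23,"yvd":5}}}
After op 5 (remove /jp): {"ve":{"fd":[62,22,80],"fp":{"gqf":31,"im":45,"k":99,"vj":35},"ned":[90,99,52,81],"xtq":{"gq":65,"mok":35,"y":16}},"yc":{"q":{"du":29,"g":4,"zdu":21},"qdx":{"acu":64,"bnj":60,"d":23,"yvd":5}}}
After op 6 (add /ve/ned/0 67): {"ve":{"fd":[62,22,80],"fp":{"gqf":31,"im":45,"k":99,"vj":35},"ned":[67,90,99,52,81],"xtq":{"gq":65,"mok":35,"y":16}},"yc":{"q":{"du":29,"g":4,"zdu":21},"qdx":{"acu":64,"bnj":60,"d":23,"yvd":5}}}
After op 7 (remove /ve/fd): {"ve":{"fp":{"gqf":31,"im":45,"k":99,"vj":35},"ned":[67,90,99,52,81],"xtq":{"gq":65,"mok":35,"y":16}},"yc":{"q":{"du":29,"g":4,"zdu":21},"qdx":{"acu":64,"bnj":60,"d":23,"yvd":5}}}
After op 8 (add /yc/sb 37): {"ve":{"fp":{"gqf":31,"im":45,"k":99,"vj":35},"ned":[67,90,99,52,81],"xtq":{"gq":65,"mok":35,"y":16}},"yc":{"q":{"du":29,"g":4,"zdu":21},"qdx":{"acu":64,"bnj":60,"d":23,"yvd":5},"sb":37}}
After op 9 (remove /ve/ned/3): {"ve":{"fp":{"gqf":31,"im":45,"k":99,"vj":35},"ned":[67,90,99,81],"xtq":{"gq":65,"mok":35,"y":16}},"yc":{"q":{"du":29,"g":4,"zdu":21},"qdx":{"acu":64,"bnj":60,"d":23,"yvd":5},"sb":37}}
After op 10 (remove /ve/fp/im): {"ve":{"fp":{"gqf":31,"k":99,"vj":35},"ned":[67,90,99,81],"xtq":{"gq":65,"mok":35,"y":16}},"yc":{"q":{"du":29,"g":4,"zdu":21},"qdx":{"acu":64,"bnj":60,"d":23,"yvd":5},"sb":37}}
After op 11 (replace /ve/ned 58): {"ve":{"fp":{"gqf":31,"k":99,"vj":35},"ned":58,"xtq":{"gq":65,"mok":35,"y":16}},"yc":{"q":{"du":29,"g":4,"zdu":21},"qdx":{"acu":64,"bnj":60,"d":23,"yvd":5},"sb":37}}
After op 12 (add /ve/fp/p 97): {"ve":{"fp":{"gqf":31,"k":99,"p":97,"vj":35},"ned":58,"xtq":{"gq":65,"mok":35,"y":16}},"yc":{"q":{"du":29,"g":4,"zdu":21},"qdx":{"acu":64,"bnj":60,"d":23,"yvd":5},"sb":37}}
After op 13 (remove /yc/q/g): {"ve":{"fp":{"gqf":31,"k":99,"p":97,"vj":35},"ned":58,"xtq":{"gq":65,"mok":35,"y":16}},"yc":{"q":{"du":29,"zdu":21},"qdx":{"acu":64,"bnj":60,"d":23,"yvd":5},"sb":37}}

Answer: {"ve":{"fp":{"gqf":31,"k":99,"p":97,"vj":35},"ned":58,"xtq":{"gq":65,"mok":35,"y":16}},"yc":{"q":{"du":29,"zdu":21},"qdx":{"acu":64,"bnj":60,"d":23,"yvd":5},"sb":37}}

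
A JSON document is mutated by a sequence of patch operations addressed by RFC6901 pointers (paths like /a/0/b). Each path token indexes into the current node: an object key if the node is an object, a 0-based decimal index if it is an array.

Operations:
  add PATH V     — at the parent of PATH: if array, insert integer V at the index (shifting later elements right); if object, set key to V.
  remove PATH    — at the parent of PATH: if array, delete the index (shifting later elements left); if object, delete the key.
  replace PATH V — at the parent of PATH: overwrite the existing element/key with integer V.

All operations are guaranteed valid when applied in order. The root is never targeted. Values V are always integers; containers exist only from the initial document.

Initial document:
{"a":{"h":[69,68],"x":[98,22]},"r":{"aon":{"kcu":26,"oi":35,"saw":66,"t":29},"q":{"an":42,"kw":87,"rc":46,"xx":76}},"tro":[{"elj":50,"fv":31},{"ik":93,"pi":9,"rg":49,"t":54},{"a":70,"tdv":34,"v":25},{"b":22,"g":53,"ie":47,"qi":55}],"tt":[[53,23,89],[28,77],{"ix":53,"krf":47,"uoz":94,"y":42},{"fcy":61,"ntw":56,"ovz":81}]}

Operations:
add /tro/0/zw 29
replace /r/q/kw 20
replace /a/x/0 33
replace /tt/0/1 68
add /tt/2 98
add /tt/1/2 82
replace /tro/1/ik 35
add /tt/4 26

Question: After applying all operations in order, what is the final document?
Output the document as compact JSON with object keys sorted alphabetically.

After op 1 (add /tro/0/zw 29): {"a":{"h":[69,68],"x":[98,22]},"r":{"aon":{"kcu":26,"oi":35,"saw":66,"t":29},"q":{"an":42,"kw":87,"rc":46,"xx":76}},"tro":[{"elj":50,"fv":31,"zw":29},{"ik":93,"pi":9,"rg":49,"t":54},{"a":70,"tdv":34,"v":25},{"b":22,"g":53,"ie":47,"qi":55}],"tt":[[53,23,89],[28,77],{"ix":53,"krf":47,"uoz":94,"y":42},{"fcy":61,"ntw":56,"ovz":81}]}
After op 2 (replace /r/q/kw 20): {"a":{"h":[69,68],"x":[98,22]},"r":{"aon":{"kcu":26,"oi":35,"saw":66,"t":29},"q":{"an":42,"kw":20,"rc":46,"xx":76}},"tro":[{"elj":50,"fv":31,"zw":29},{"ik":93,"pi":9,"rg":49,"t":54},{"a":70,"tdv":34,"v":25},{"b":22,"g":53,"ie":47,"qi":55}],"tt":[[53,23,89],[28,77],{"ix":53,"krf":47,"uoz":94,"y":42},{"fcy":61,"ntw":56,"ovz":81}]}
After op 3 (replace /a/x/0 33): {"a":{"h":[69,68],"x":[33,22]},"r":{"aon":{"kcu":26,"oi":35,"saw":66,"t":29},"q":{"an":42,"kw":20,"rc":46,"xx":76}},"tro":[{"elj":50,"fv":31,"zw":29},{"ik":93,"pi":9,"rg":49,"t":54},{"a":70,"tdv":34,"v":25},{"b":22,"g":53,"ie":47,"qi":55}],"tt":[[53,23,89],[28,77],{"ix":53,"krf":47,"uoz":94,"y":42},{"fcy":61,"ntw":56,"ovz":81}]}
After op 4 (replace /tt/0/1 68): {"a":{"h":[69,68],"x":[33,22]},"r":{"aon":{"kcu":26,"oi":35,"saw":66,"t":29},"q":{"an":42,"kw":20,"rc":46,"xx":76}},"tro":[{"elj":50,"fv":31,"zw":29},{"ik":93,"pi":9,"rg":49,"t":54},{"a":70,"tdv":34,"v":25},{"b":22,"g":53,"ie":47,"qi":55}],"tt":[[53,68,89],[28,77],{"ix":53,"krf":47,"uoz":94,"y":42},{"fcy":61,"ntw":56,"ovz":81}]}
After op 5 (add /tt/2 98): {"a":{"h":[69,68],"x":[33,22]},"r":{"aon":{"kcu":26,"oi":35,"saw":66,"t":29},"q":{"an":42,"kw":20,"rc":46,"xx":76}},"tro":[{"elj":50,"fv":31,"zw":29},{"ik":93,"pi":9,"rg":49,"t":54},{"a":70,"tdv":34,"v":25},{"b":22,"g":53,"ie":47,"qi":55}],"tt":[[53,68,89],[28,77],98,{"ix":53,"krf":47,"uoz":94,"y":42},{"fcy":61,"ntw":56,"ovz":81}]}
After op 6 (add /tt/1/2 82): {"a":{"h":[69,68],"x":[33,22]},"r":{"aon":{"kcu":26,"oi":35,"saw":66,"t":29},"q":{"an":42,"kw":20,"rc":46,"xx":76}},"tro":[{"elj":50,"fv":31,"zw":29},{"ik":93,"pi":9,"rg":49,"t":54},{"a":70,"tdv":34,"v":25},{"b":22,"g":53,"ie":47,"qi":55}],"tt":[[53,68,89],[28,77,82],98,{"ix":53,"krf":47,"uoz":94,"y":42},{"fcy":61,"ntw":56,"ovz":81}]}
After op 7 (replace /tro/1/ik 35): {"a":{"h":[69,68],"x":[33,22]},"r":{"aon":{"kcu":26,"oi":35,"saw":66,"t":29},"q":{"an":42,"kw":20,"rc":46,"xx":76}},"tro":[{"elj":50,"fv":31,"zw":29},{"ik":35,"pi":9,"rg":49,"t":54},{"a":70,"tdv":34,"v":25},{"b":22,"g":53,"ie":47,"qi":55}],"tt":[[53,68,89],[28,77,82],98,{"ix":53,"krf":47,"uoz":94,"y":42},{"fcy":61,"ntw":56,"ovz":81}]}
After op 8 (add /tt/4 26): {"a":{"h":[69,68],"x":[33,22]},"r":{"aon":{"kcu":26,"oi":35,"saw":66,"t":29},"q":{"an":42,"kw":20,"rc":46,"xx":76}},"tro":[{"elj":50,"fv":31,"zw":29},{"ik":35,"pi":9,"rg":49,"t":54},{"a":70,"tdv":34,"v":25},{"b":22,"g":53,"ie":47,"qi":55}],"tt":[[53,68,89],[28,77,82],98,{"ix":53,"krf":47,"uoz":94,"y":42},26,{"fcy":61,"ntw":56,"ovz":81}]}

Answer: {"a":{"h":[69,68],"x":[33,22]},"r":{"aon":{"kcu":26,"oi":35,"saw":66,"t":29},"q":{"an":42,"kw":20,"rc":46,"xx":76}},"tro":[{"elj":50,"fv":31,"zw":29},{"ik":35,"pi":9,"rg":49,"t":54},{"a":70,"tdv":34,"v":25},{"b":22,"g":53,"ie":47,"qi":55}],"tt":[[53,68,89],[28,77,82],98,{"ix":53,"krf":47,"uoz":94,"y":42},26,{"fcy":61,"ntw":56,"ovz":81}]}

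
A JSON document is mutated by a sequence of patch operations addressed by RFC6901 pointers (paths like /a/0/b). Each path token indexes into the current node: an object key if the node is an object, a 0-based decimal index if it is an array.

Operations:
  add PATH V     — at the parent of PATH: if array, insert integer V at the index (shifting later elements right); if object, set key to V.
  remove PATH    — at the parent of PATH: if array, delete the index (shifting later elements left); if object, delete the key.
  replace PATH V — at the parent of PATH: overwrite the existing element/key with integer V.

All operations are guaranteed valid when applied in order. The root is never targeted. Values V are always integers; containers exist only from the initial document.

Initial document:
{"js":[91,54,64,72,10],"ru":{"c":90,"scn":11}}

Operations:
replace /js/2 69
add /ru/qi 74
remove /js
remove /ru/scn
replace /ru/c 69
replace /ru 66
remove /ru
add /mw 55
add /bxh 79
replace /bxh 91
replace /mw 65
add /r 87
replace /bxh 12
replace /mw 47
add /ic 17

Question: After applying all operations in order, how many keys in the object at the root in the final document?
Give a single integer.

Answer: 4

Derivation:
After op 1 (replace /js/2 69): {"js":[91,54,69,72,10],"ru":{"c":90,"scn":11}}
After op 2 (add /ru/qi 74): {"js":[91,54,69,72,10],"ru":{"c":90,"qi":74,"scn":11}}
After op 3 (remove /js): {"ru":{"c":90,"qi":74,"scn":11}}
After op 4 (remove /ru/scn): {"ru":{"c":90,"qi":74}}
After op 5 (replace /ru/c 69): {"ru":{"c":69,"qi":74}}
After op 6 (replace /ru 66): {"ru":66}
After op 7 (remove /ru): {}
After op 8 (add /mw 55): {"mw":55}
After op 9 (add /bxh 79): {"bxh":79,"mw":55}
After op 10 (replace /bxh 91): {"bxh":91,"mw":55}
After op 11 (replace /mw 65): {"bxh":91,"mw":65}
After op 12 (add /r 87): {"bxh":91,"mw":65,"r":87}
After op 13 (replace /bxh 12): {"bxh":12,"mw":65,"r":87}
After op 14 (replace /mw 47): {"bxh":12,"mw":47,"r":87}
After op 15 (add /ic 17): {"bxh":12,"ic":17,"mw":47,"r":87}
Size at the root: 4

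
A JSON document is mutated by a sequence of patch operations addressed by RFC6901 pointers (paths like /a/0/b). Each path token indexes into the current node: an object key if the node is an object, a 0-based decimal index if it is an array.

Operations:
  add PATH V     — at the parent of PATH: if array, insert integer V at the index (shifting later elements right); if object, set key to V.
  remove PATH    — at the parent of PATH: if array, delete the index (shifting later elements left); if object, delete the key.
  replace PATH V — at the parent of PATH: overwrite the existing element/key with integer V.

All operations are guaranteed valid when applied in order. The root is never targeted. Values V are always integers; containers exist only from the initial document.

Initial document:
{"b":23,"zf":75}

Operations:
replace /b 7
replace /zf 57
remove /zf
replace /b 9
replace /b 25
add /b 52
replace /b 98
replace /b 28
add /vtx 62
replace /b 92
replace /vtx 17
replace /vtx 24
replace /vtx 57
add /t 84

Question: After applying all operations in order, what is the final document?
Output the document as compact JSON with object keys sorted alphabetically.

Answer: {"b":92,"t":84,"vtx":57}

Derivation:
After op 1 (replace /b 7): {"b":7,"zf":75}
After op 2 (replace /zf 57): {"b":7,"zf":57}
After op 3 (remove /zf): {"b":7}
After op 4 (replace /b 9): {"b":9}
After op 5 (replace /b 25): {"b":25}
After op 6 (add /b 52): {"b":52}
After op 7 (replace /b 98): {"b":98}
After op 8 (replace /b 28): {"b":28}
After op 9 (add /vtx 62): {"b":28,"vtx":62}
After op 10 (replace /b 92): {"b":92,"vtx":62}
After op 11 (replace /vtx 17): {"b":92,"vtx":17}
After op 12 (replace /vtx 24): {"b":92,"vtx":24}
After op 13 (replace /vtx 57): {"b":92,"vtx":57}
After op 14 (add /t 84): {"b":92,"t":84,"vtx":57}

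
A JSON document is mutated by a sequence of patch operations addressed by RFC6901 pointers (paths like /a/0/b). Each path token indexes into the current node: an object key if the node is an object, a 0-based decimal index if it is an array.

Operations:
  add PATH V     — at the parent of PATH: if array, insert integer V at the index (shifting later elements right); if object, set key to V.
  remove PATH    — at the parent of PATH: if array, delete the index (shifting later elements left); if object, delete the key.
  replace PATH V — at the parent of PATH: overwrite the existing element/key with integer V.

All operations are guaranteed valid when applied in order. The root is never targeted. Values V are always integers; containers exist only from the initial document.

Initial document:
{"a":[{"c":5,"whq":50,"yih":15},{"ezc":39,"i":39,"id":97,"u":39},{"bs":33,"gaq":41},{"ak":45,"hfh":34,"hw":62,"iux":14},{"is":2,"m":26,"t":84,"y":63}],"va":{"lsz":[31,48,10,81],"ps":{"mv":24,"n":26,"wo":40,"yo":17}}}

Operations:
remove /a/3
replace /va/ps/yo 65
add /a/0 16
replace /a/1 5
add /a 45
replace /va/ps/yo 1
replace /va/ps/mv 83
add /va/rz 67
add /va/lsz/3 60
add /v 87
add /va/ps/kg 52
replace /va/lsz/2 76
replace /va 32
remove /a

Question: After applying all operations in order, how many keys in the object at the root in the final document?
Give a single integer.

After op 1 (remove /a/3): {"a":[{"c":5,"whq":50,"yih":15},{"ezc":39,"i":39,"id":97,"u":39},{"bs":33,"gaq":41},{"is":2,"m":26,"t":84,"y":63}],"va":{"lsz":[31,48,10,81],"ps":{"mv":24,"n":26,"wo":40,"yo":17}}}
After op 2 (replace /va/ps/yo 65): {"a":[{"c":5,"whq":50,"yih":15},{"ezc":39,"i":39,"id":97,"u":39},{"bs":33,"gaq":41},{"is":2,"m":26,"t":84,"y":63}],"va":{"lsz":[31,48,10,81],"ps":{"mv":24,"n":26,"wo":40,"yo":65}}}
After op 3 (add /a/0 16): {"a":[16,{"c":5,"whq":50,"yih":15},{"ezc":39,"i":39,"id":97,"u":39},{"bs":33,"gaq":41},{"is":2,"m":26,"t":84,"y":63}],"va":{"lsz":[31,48,10,81],"ps":{"mv":24,"n":26,"wo":40,"yo":65}}}
After op 4 (replace /a/1 5): {"a":[16,5,{"ezc":39,"i":39,"id":97,"u":39},{"bs":33,"gaq":41},{"is":2,"m":26,"t":84,"y":63}],"va":{"lsz":[31,48,10,81],"ps":{"mv":24,"n":26,"wo":40,"yo":65}}}
After op 5 (add /a 45): {"a":45,"va":{"lsz":[31,48,10,81],"ps":{"mv":24,"n":26,"wo":40,"yo":65}}}
After op 6 (replace /va/ps/yo 1): {"a":45,"va":{"lsz":[31,48,10,81],"ps":{"mv":24,"n":26,"wo":40,"yo":1}}}
After op 7 (replace /va/ps/mv 83): {"a":45,"va":{"lsz":[31,48,10,81],"ps":{"mv":83,"n":26,"wo":40,"yo":1}}}
After op 8 (add /va/rz 67): {"a":45,"va":{"lsz":[31,48,10,81],"ps":{"mv":83,"n":26,"wo":40,"yo":1},"rz":67}}
After op 9 (add /va/lsz/3 60): {"a":45,"va":{"lsz":[31,48,10,60,81],"ps":{"mv":83,"n":26,"wo":40,"yo":1},"rz":67}}
After op 10 (add /v 87): {"a":45,"v":87,"va":{"lsz":[31,48,10,60,81],"ps":{"mv":83,"n":26,"wo":40,"yo":1},"rz":67}}
After op 11 (add /va/ps/kg 52): {"a":45,"v":87,"va":{"lsz":[31,48,10,60,81],"ps":{"kg":52,"mv":83,"n":26,"wo":40,"yo":1},"rz":67}}
After op 12 (replace /va/lsz/2 76): {"a":45,"v":87,"va":{"lsz":[31,48,76,60,81],"ps":{"kg":52,"mv":83,"n":26,"wo":40,"yo":1},"rz":67}}
After op 13 (replace /va 32): {"a":45,"v":87,"va":32}
After op 14 (remove /a): {"v":87,"va":32}
Size at the root: 2

Answer: 2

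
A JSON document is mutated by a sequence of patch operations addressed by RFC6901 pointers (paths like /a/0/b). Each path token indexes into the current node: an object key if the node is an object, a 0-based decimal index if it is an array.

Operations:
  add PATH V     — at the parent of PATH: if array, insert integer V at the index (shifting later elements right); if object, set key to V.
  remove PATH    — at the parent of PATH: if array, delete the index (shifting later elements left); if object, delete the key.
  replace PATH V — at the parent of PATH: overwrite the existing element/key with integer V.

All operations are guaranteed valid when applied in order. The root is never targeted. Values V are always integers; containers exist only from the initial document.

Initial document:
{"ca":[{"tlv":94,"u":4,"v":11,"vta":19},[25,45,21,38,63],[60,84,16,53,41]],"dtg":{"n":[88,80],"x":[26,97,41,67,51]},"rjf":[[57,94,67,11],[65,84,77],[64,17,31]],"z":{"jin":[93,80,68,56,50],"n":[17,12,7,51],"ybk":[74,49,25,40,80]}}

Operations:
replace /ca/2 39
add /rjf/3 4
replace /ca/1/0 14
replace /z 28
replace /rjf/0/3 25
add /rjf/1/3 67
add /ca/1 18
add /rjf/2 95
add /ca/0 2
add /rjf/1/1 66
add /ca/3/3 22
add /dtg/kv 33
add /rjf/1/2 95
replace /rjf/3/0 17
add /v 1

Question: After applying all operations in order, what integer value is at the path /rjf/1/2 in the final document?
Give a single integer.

Answer: 95

Derivation:
After op 1 (replace /ca/2 39): {"ca":[{"tlv":94,"u":4,"v":11,"vta":19},[25,45,21,38,63],39],"dtg":{"n":[88,80],"x":[26,97,41,67,51]},"rjf":[[57,94,67,11],[65,84,77],[64,17,31]],"z":{"jin":[93,80,68,56,50],"n":[17,12,7,51],"ybk":[74,49,25,40,80]}}
After op 2 (add /rjf/3 4): {"ca":[{"tlv":94,"u":4,"v":11,"vta":19},[25,45,21,38,63],39],"dtg":{"n":[88,80],"x":[26,97,41,67,51]},"rjf":[[57,94,67,11],[65,84,77],[64,17,31],4],"z":{"jin":[93,80,68,56,50],"n":[17,12,7,51],"ybk":[74,49,25,40,80]}}
After op 3 (replace /ca/1/0 14): {"ca":[{"tlv":94,"u":4,"v":11,"vta":19},[14,45,21,38,63],39],"dtg":{"n":[88,80],"x":[26,97,41,67,51]},"rjf":[[57,94,67,11],[65,84,77],[64,17,31],4],"z":{"jin":[93,80,68,56,50],"n":[17,12,7,51],"ybk":[74,49,25,40,80]}}
After op 4 (replace /z 28): {"ca":[{"tlv":94,"u":4,"v":11,"vta":19},[14,45,21,38,63],39],"dtg":{"n":[88,80],"x":[26,97,41,67,51]},"rjf":[[57,94,67,11],[65,84,77],[64,17,31],4],"z":28}
After op 5 (replace /rjf/0/3 25): {"ca":[{"tlv":94,"u":4,"v":11,"vta":19},[14,45,21,38,63],39],"dtg":{"n":[88,80],"x":[26,97,41,67,51]},"rjf":[[57,94,67,25],[65,84,77],[64,17,31],4],"z":28}
After op 6 (add /rjf/1/3 67): {"ca":[{"tlv":94,"u":4,"v":11,"vta":19},[14,45,21,38,63],39],"dtg":{"n":[88,80],"x":[26,97,41,67,51]},"rjf":[[57,94,67,25],[65,84,77,67],[64,17,31],4],"z":28}
After op 7 (add /ca/1 18): {"ca":[{"tlv":94,"u":4,"v":11,"vta":19},18,[14,45,21,38,63],39],"dtg":{"n":[88,80],"x":[26,97,41,67,51]},"rjf":[[57,94,67,25],[65,84,77,67],[64,17,31],4],"z":28}
After op 8 (add /rjf/2 95): {"ca":[{"tlv":94,"u":4,"v":11,"vta":19},18,[14,45,21,38,63],39],"dtg":{"n":[88,80],"x":[26,97,41,67,51]},"rjf":[[57,94,67,25],[65,84,77,67],95,[64,17,31],4],"z":28}
After op 9 (add /ca/0 2): {"ca":[2,{"tlv":94,"u":4,"v":11,"vta":19},18,[14,45,21,38,63],39],"dtg":{"n":[88,80],"x":[26,97,41,67,51]},"rjf":[[57,94,67,25],[65,84,77,67],95,[64,17,31],4],"z":28}
After op 10 (add /rjf/1/1 66): {"ca":[2,{"tlv":94,"u":4,"v":11,"vta":19},18,[14,45,21,38,63],39],"dtg":{"n":[88,80],"x":[26,97,41,67,51]},"rjf":[[57,94,67,25],[65,66,84,77,67],95,[64,17,31],4],"z":28}
After op 11 (add /ca/3/3 22): {"ca":[2,{"tlv":94,"u":4,"v":11,"vta":19},18,[14,45,21,22,38,63],39],"dtg":{"n":[88,80],"x":[26,97,41,67,51]},"rjf":[[57,94,67,25],[65,66,84,77,67],95,[64,17,31],4],"z":28}
After op 12 (add /dtg/kv 33): {"ca":[2,{"tlv":94,"u":4,"v":11,"vta":19},18,[14,45,21,22,38,63],39],"dtg":{"kv":33,"n":[88,80],"x":[26,97,41,67,51]},"rjf":[[57,94,67,25],[65,66,84,77,67],95,[64,17,31],4],"z":28}
After op 13 (add /rjf/1/2 95): {"ca":[2,{"tlv":94,"u":4,"v":11,"vta":19},18,[14,45,21,22,38,63],39],"dtg":{"kv":33,"n":[88,80],"x":[26,97,41,67,51]},"rjf":[[57,94,67,25],[65,66,95,84,77,67],95,[64,17,31],4],"z":28}
After op 14 (replace /rjf/3/0 17): {"ca":[2,{"tlv":94,"u":4,"v":11,"vta":19},18,[14,45,21,22,38,63],39],"dtg":{"kv":33,"n":[88,80],"x":[26,97,41,67,51]},"rjf":[[57,94,67,25],[65,66,95,84,77,67],95,[17,17,31],4],"z":28}
After op 15 (add /v 1): {"ca":[2,{"tlv":94,"u":4,"v":11,"vta":19},18,[14,45,21,22,38,63],39],"dtg":{"kv":33,"n":[88,80],"x":[26,97,41,67,51]},"rjf":[[57,94,67,25],[65,66,95,84,77,67],95,[17,17,31],4],"v":1,"z":28}
Value at /rjf/1/2: 95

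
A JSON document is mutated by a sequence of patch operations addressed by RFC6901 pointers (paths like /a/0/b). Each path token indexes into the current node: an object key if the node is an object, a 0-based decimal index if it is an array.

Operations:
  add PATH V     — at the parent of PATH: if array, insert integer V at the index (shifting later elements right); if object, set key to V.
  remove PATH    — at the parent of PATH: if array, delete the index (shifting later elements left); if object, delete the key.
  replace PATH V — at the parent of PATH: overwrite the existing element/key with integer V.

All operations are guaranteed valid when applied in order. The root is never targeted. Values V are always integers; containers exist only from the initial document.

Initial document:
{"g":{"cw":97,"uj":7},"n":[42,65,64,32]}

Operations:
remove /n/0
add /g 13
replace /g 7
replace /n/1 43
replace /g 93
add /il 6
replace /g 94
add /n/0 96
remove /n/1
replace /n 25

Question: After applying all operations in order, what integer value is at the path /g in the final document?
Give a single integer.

Answer: 94

Derivation:
After op 1 (remove /n/0): {"g":{"cw":97,"uj":7},"n":[65,64,32]}
After op 2 (add /g 13): {"g":13,"n":[65,64,32]}
After op 3 (replace /g 7): {"g":7,"n":[65,64,32]}
After op 4 (replace /n/1 43): {"g":7,"n":[65,43,32]}
After op 5 (replace /g 93): {"g":93,"n":[65,43,32]}
After op 6 (add /il 6): {"g":93,"il":6,"n":[65,43,32]}
After op 7 (replace /g 94): {"g":94,"il":6,"n":[65,43,32]}
After op 8 (add /n/0 96): {"g":94,"il":6,"n":[96,65,43,32]}
After op 9 (remove /n/1): {"g":94,"il":6,"n":[96,43,32]}
After op 10 (replace /n 25): {"g":94,"il":6,"n":25}
Value at /g: 94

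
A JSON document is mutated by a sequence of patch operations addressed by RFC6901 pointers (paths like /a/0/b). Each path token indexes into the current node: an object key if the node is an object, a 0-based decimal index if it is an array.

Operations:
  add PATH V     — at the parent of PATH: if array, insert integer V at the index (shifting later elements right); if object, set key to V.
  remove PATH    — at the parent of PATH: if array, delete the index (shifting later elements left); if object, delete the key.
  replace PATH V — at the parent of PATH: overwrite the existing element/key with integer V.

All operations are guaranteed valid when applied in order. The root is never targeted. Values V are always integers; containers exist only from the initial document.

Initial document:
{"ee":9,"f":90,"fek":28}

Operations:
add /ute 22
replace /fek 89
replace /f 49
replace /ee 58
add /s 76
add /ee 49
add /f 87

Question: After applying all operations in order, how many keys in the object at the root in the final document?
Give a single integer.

After op 1 (add /ute 22): {"ee":9,"f":90,"fek":28,"ute":22}
After op 2 (replace /fek 89): {"ee":9,"f":90,"fek":89,"ute":22}
After op 3 (replace /f 49): {"ee":9,"f":49,"fek":89,"ute":22}
After op 4 (replace /ee 58): {"ee":58,"f":49,"fek":89,"ute":22}
After op 5 (add /s 76): {"ee":58,"f":49,"fek":89,"s":76,"ute":22}
After op 6 (add /ee 49): {"ee":49,"f":49,"fek":89,"s":76,"ute":22}
After op 7 (add /f 87): {"ee":49,"f":87,"fek":89,"s":76,"ute":22}
Size at the root: 5

Answer: 5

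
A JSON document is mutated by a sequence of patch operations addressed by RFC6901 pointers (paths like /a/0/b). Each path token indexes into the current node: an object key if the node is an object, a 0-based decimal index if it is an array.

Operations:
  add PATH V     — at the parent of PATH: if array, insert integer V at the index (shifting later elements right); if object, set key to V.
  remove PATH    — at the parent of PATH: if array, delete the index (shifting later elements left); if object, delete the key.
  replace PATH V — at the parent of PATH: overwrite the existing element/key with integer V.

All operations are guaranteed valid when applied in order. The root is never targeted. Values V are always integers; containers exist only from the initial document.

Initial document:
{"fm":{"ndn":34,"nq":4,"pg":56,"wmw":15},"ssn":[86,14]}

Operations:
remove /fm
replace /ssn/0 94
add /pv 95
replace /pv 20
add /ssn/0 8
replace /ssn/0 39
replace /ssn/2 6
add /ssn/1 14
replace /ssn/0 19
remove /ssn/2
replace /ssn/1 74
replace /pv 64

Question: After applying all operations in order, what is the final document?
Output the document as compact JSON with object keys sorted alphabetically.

Answer: {"pv":64,"ssn":[19,74,6]}

Derivation:
After op 1 (remove /fm): {"ssn":[86,14]}
After op 2 (replace /ssn/0 94): {"ssn":[94,14]}
After op 3 (add /pv 95): {"pv":95,"ssn":[94,14]}
After op 4 (replace /pv 20): {"pv":20,"ssn":[94,14]}
After op 5 (add /ssn/0 8): {"pv":20,"ssn":[8,94,14]}
After op 6 (replace /ssn/0 39): {"pv":20,"ssn":[39,94,14]}
After op 7 (replace /ssn/2 6): {"pv":20,"ssn":[39,94,6]}
After op 8 (add /ssn/1 14): {"pv":20,"ssn":[39,14,94,6]}
After op 9 (replace /ssn/0 19): {"pv":20,"ssn":[19,14,94,6]}
After op 10 (remove /ssn/2): {"pv":20,"ssn":[19,14,6]}
After op 11 (replace /ssn/1 74): {"pv":20,"ssn":[19,74,6]}
After op 12 (replace /pv 64): {"pv":64,"ssn":[19,74,6]}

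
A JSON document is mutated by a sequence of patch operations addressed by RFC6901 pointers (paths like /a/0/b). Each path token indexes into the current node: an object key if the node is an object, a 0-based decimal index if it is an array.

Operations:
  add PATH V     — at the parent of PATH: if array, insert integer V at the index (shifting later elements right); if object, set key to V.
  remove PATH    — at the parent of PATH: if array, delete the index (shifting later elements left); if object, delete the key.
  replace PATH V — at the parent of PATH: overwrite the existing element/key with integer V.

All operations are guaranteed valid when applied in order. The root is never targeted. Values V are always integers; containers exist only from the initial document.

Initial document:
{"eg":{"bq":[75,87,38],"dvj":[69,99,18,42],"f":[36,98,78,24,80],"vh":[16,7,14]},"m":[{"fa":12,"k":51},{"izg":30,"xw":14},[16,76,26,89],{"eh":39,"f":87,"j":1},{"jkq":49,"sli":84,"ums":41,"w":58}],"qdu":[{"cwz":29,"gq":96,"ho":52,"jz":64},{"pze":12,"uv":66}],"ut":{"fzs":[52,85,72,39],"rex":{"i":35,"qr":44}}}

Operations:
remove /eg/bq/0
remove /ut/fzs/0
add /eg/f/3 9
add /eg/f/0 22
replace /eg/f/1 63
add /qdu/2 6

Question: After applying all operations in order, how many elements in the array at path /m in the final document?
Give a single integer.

Answer: 5

Derivation:
After op 1 (remove /eg/bq/0): {"eg":{"bq":[87,38],"dvj":[69,99,18,42],"f":[36,98,78,24,80],"vh":[16,7,14]},"m":[{"fa":12,"k":51},{"izg":30,"xw":14},[16,76,26,89],{"eh":39,"f":87,"j":1},{"jkq":49,"sli":84,"ums":41,"w":58}],"qdu":[{"cwz":29,"gq":96,"ho":52,"jz":64},{"pze":12,"uv":66}],"ut":{"fzs":[52,85,72,39],"rex":{"i":35,"qr":44}}}
After op 2 (remove /ut/fzs/0): {"eg":{"bq":[87,38],"dvj":[69,99,18,42],"f":[36,98,78,24,80],"vh":[16,7,14]},"m":[{"fa":12,"k":51},{"izg":30,"xw":14},[16,76,26,89],{"eh":39,"f":87,"j":1},{"jkq":49,"sli":84,"ums":41,"w":58}],"qdu":[{"cwz":29,"gq":96,"ho":52,"jz":64},{"pze":12,"uv":66}],"ut":{"fzs":[85,72,39],"rex":{"i":35,"qr":44}}}
After op 3 (add /eg/f/3 9): {"eg":{"bq":[87,38],"dvj":[69,99,18,42],"f":[36,98,78,9,24,80],"vh":[16,7,14]},"m":[{"fa":12,"k":51},{"izg":30,"xw":14},[16,76,26,89],{"eh":39,"f":87,"j":1},{"jkq":49,"sli":84,"ums":41,"w":58}],"qdu":[{"cwz":29,"gq":96,"ho":52,"jz":64},{"pze":12,"uv":66}],"ut":{"fzs":[85,72,39],"rex":{"i":35,"qr":44}}}
After op 4 (add /eg/f/0 22): {"eg":{"bq":[87,38],"dvj":[69,99,18,42],"f":[22,36,98,78,9,24,80],"vh":[16,7,14]},"m":[{"fa":12,"k":51},{"izg":30,"xw":14},[16,76,26,89],{"eh":39,"f":87,"j":1},{"jkq":49,"sli":84,"ums":41,"w":58}],"qdu":[{"cwz":29,"gq":96,"ho":52,"jz":64},{"pze":12,"uv":66}],"ut":{"fzs":[85,72,39],"rex":{"i":35,"qr":44}}}
After op 5 (replace /eg/f/1 63): {"eg":{"bq":[87,38],"dvj":[69,99,18,42],"f":[22,63,98,78,9,24,80],"vh":[16,7,14]},"m":[{"fa":12,"k":51},{"izg":30,"xw":14},[16,76,26,89],{"eh":39,"f":87,"j":1},{"jkq":49,"sli":84,"ums":41,"w":58}],"qdu":[{"cwz":29,"gq":96,"ho":52,"jz":64},{"pze":12,"uv":66}],"ut":{"fzs":[85,72,39],"rex":{"i":35,"qr":44}}}
After op 6 (add /qdu/2 6): {"eg":{"bq":[87,38],"dvj":[69,99,18,42],"f":[22,63,98,78,9,24,80],"vh":[16,7,14]},"m":[{"fa":12,"k":51},{"izg":30,"xw":14},[16,76,26,89],{"eh":39,"f":87,"j":1},{"jkq":49,"sli":84,"ums":41,"w":58}],"qdu":[{"cwz":29,"gq":96,"ho":52,"jz":64},{"pze":12,"uv":66},6],"ut":{"fzs":[85,72,39],"rex":{"i":35,"qr":44}}}
Size at path /m: 5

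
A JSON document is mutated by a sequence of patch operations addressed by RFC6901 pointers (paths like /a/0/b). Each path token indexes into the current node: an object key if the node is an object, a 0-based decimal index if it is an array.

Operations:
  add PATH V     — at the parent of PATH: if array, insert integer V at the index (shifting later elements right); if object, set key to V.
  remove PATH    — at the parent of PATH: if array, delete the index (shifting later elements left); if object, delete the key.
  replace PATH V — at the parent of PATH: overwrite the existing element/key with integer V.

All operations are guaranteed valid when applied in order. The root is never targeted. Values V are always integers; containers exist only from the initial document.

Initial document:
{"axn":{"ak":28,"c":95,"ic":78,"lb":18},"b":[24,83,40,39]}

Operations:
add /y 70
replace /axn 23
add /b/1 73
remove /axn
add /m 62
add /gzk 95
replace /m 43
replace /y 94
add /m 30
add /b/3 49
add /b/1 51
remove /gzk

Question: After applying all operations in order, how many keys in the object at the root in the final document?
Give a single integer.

Answer: 3

Derivation:
After op 1 (add /y 70): {"axn":{"ak":28,"c":95,"ic":78,"lb":18},"b":[24,83,40,39],"y":70}
After op 2 (replace /axn 23): {"axn":23,"b":[24,83,40,39],"y":70}
After op 3 (add /b/1 73): {"axn":23,"b":[24,73,83,40,39],"y":70}
After op 4 (remove /axn): {"b":[24,73,83,40,39],"y":70}
After op 5 (add /m 62): {"b":[24,73,83,40,39],"m":62,"y":70}
After op 6 (add /gzk 95): {"b":[24,73,83,40,39],"gzk":95,"m":62,"y":70}
After op 7 (replace /m 43): {"b":[24,73,83,40,39],"gzk":95,"m":43,"y":70}
After op 8 (replace /y 94): {"b":[24,73,83,40,39],"gzk":95,"m":43,"y":94}
After op 9 (add /m 30): {"b":[24,73,83,40,39],"gzk":95,"m":30,"y":94}
After op 10 (add /b/3 49): {"b":[24,73,83,49,40,39],"gzk":95,"m":30,"y":94}
After op 11 (add /b/1 51): {"b":[24,51,73,83,49,40,39],"gzk":95,"m":30,"y":94}
After op 12 (remove /gzk): {"b":[24,51,73,83,49,40,39],"m":30,"y":94}
Size at the root: 3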